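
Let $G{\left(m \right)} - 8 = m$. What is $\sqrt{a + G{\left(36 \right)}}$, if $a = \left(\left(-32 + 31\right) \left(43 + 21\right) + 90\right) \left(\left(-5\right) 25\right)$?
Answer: $i \sqrt{3206} \approx 56.622 i$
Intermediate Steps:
$G{\left(m \right)} = 8 + m$
$a = -3250$ ($a = \left(\left(-1\right) 64 + 90\right) \left(-125\right) = \left(-64 + 90\right) \left(-125\right) = 26 \left(-125\right) = -3250$)
$\sqrt{a + G{\left(36 \right)}} = \sqrt{-3250 + \left(8 + 36\right)} = \sqrt{-3250 + 44} = \sqrt{-3206} = i \sqrt{3206}$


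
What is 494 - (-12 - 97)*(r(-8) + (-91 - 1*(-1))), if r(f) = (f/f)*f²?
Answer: -2340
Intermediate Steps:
r(f) = f² (r(f) = 1*f² = f²)
494 - (-12 - 97)*(r(-8) + (-91 - 1*(-1))) = 494 - (-12 - 97)*((-8)² + (-91 - 1*(-1))) = 494 - (-109)*(64 + (-91 + 1)) = 494 - (-109)*(64 - 90) = 494 - (-109)*(-26) = 494 - 1*2834 = 494 - 2834 = -2340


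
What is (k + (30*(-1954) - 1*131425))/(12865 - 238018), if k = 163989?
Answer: 26056/225153 ≈ 0.11573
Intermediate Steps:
(k + (30*(-1954) - 1*131425))/(12865 - 238018) = (163989 + (30*(-1954) - 1*131425))/(12865 - 238018) = (163989 + (-58620 - 131425))/(-225153) = (163989 - 190045)*(-1/225153) = -26056*(-1/225153) = 26056/225153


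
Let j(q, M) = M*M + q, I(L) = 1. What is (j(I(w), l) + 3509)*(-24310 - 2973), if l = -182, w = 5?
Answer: -999485422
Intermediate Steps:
j(q, M) = q + M² (j(q, M) = M² + q = q + M²)
(j(I(w), l) + 3509)*(-24310 - 2973) = ((1 + (-182)²) + 3509)*(-24310 - 2973) = ((1 + 33124) + 3509)*(-27283) = (33125 + 3509)*(-27283) = 36634*(-27283) = -999485422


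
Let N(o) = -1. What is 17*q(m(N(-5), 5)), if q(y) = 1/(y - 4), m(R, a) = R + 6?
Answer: 17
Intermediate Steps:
m(R, a) = 6 + R
q(y) = 1/(-4 + y)
17*q(m(N(-5), 5)) = 17/(-4 + (6 - 1)) = 17/(-4 + 5) = 17/1 = 17*1 = 17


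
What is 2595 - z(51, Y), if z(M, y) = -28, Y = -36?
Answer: 2623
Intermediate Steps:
2595 - z(51, Y) = 2595 - 1*(-28) = 2595 + 28 = 2623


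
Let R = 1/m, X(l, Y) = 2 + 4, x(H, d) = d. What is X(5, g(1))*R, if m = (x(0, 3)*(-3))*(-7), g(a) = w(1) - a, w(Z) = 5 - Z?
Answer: 2/21 ≈ 0.095238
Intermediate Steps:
g(a) = 4 - a (g(a) = (5 - 1*1) - a = (5 - 1) - a = 4 - a)
m = 63 (m = (3*(-3))*(-7) = -9*(-7) = 63)
X(l, Y) = 6
R = 1/63 ≈ 0.015873
X(5, g(1))*R = 6*(1/63) = 2/21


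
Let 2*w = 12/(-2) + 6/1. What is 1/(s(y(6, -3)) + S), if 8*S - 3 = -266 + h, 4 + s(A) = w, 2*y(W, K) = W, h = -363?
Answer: -4/329 ≈ -0.012158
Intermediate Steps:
y(W, K) = W/2
w = 0 (w = (12/(-2) + 6/1)/2 = (12*(-½) + 6*1)/2 = (-6 + 6)/2 = (½)*0 = 0)
s(A) = -4 (s(A) = -4 + 0 = -4)
S = -313/4 (S = 3/8 + (-266 - 363)/8 = 3/8 + (⅛)*(-629) = 3/8 - 629/8 = -313/4 ≈ -78.250)
1/(s(y(6, -3)) + S) = 1/(-4 - 313/4) = 1/(-329/4) = -4/329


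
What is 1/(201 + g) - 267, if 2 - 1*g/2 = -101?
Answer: -108668/407 ≈ -267.00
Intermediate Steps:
g = 206 (g = 4 - 2*(-101) = 4 + 202 = 206)
1/(201 + g) - 267 = 1/(201 + 206) - 267 = 1/407 - 267 = -108668/407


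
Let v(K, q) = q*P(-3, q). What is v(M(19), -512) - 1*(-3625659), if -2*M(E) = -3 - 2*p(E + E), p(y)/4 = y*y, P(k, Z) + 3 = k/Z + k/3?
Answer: 3627704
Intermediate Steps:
P(k, Z) = -3 + k/3 + k/Z (P(k, Z) = -3 + (k/Z + k/3) = -3 + (k/3 + k/Z) = -3 + k/3 + k/Z)
p(y) = 4*y**2 (p(y) = 4*(y*y) = 4*y**2)
M(E) = 3/2 + 16*E**2 (M(E) = -(-3 - 8*(E + E)**2)/2 = -(-3 - 8*(2*E)**2)/2 = -(-3 - 8*4*E**2)/2 = -(-3 - 32*E**2)/2 = 3/2 + 16*E**2)
v(K, q) = q*(-4 - 3/q) (v(K, q) = q*(-3 + (1/3)*(-3) - 3/q) = q*(-3 - 1 - 3/q) = q*(-4 - 3/q))
v(M(19), -512) - 1*(-3625659) = (-3 - 4*(-512)) - 1*(-3625659) = (-3 + 2048) + 3625659 = 2045 + 3625659 = 3627704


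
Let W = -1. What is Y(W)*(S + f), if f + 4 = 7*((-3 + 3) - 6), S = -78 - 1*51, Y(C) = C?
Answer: 175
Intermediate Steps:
S = -129 (S = -78 - 51 = -129)
f = -46 (f = -4 + 7*((-3 + 3) - 6) = -4 + 7*(0 - 6) = -4 + 7*(-6) = -4 - 42 = -46)
Y(W)*(S + f) = -(-129 - 46) = -1*(-175) = 175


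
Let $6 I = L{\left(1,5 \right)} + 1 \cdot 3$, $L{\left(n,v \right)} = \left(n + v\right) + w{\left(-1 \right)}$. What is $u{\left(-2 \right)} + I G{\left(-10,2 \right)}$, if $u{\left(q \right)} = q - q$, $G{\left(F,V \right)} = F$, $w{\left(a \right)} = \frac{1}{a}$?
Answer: $- \frac{40}{3} \approx -13.333$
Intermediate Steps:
$u{\left(q \right)} = 0$
$L{\left(n,v \right)} = -1 + n + v$ ($L{\left(n,v \right)} = \left(n + v\right) + \frac{1}{-1} = \left(n + v\right) - 1 = -1 + n + v$)
$I = \frac{4}{3}$ ($I = \frac{\left(-1 + 1 + 5\right) + 1 \cdot 3}{6} = \frac{5 + 3}{6} = \frac{1}{6} \cdot 8 = \frac{4}{3} \approx 1.3333$)
$u{\left(-2 \right)} + I G{\left(-10,2 \right)} = 0 + \frac{4}{3} \left(-10\right) = 0 - \frac{40}{3} = - \frac{40}{3}$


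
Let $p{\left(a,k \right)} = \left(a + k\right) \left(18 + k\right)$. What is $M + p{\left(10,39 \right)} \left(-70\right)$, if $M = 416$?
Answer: $-195094$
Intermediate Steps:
$p{\left(a,k \right)} = \left(18 + k\right) \left(a + k\right)$
$M + p{\left(10,39 \right)} \left(-70\right) = 416 + \left(39^{2} + 18 \cdot 10 + 18 \cdot 39 + 10 \cdot 39\right) \left(-70\right) = 416 + \left(1521 + 180 + 702 + 390\right) \left(-70\right) = 416 + 2793 \left(-70\right) = 416 - 195510 = -195094$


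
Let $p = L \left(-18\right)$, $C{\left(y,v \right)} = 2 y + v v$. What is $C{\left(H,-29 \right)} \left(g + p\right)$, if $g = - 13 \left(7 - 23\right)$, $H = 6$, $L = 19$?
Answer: $-114302$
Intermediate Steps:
$C{\left(y,v \right)} = v^{2} + 2 y$ ($C{\left(y,v \right)} = 2 y + v^{2} = v^{2} + 2 y$)
$g = 208$ ($g = - 13 \left(7 - 23\right) = \left(-13\right) \left(-16\right) = 208$)
$p = -342$ ($p = 19 \left(-18\right) = -342$)
$C{\left(H,-29 \right)} \left(g + p\right) = \left(\left(-29\right)^{2} + 2 \cdot 6\right) \left(208 - 342\right) = \left(841 + 12\right) \left(-134\right) = 853 \left(-134\right) = -114302$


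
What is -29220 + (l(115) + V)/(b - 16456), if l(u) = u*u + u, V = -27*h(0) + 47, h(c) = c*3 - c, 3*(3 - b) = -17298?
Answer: -312287527/10687 ≈ -29221.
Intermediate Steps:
b = 5769 (b = 3 - ⅓*(-17298) = 3 + 5766 = 5769)
h(c) = 2*c (h(c) = 3*c - c = 2*c)
V = 47 (V = -54*0 + 47 = -27*0 + 47 = 0 + 47 = 47)
l(u) = u + u² (l(u) = u² + u = u + u²)
-29220 + (l(115) + V)/(b - 16456) = -29220 + (115*(1 + 115) + 47)/(5769 - 16456) = -29220 + (115*116 + 47)/(-10687) = -29220 + (13340 + 47)*(-1/10687) = -29220 + 13387*(-1/10687) = -29220 - 13387/10687 = -312287527/10687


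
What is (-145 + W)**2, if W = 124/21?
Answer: 8532241/441 ≈ 19348.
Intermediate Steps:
W = 124/21 (W = 124*(1/21) = 124/21 ≈ 5.9048)
(-145 + W)**2 = (-145 + 124/21)**2 = (-2921/21)**2 = 8532241/441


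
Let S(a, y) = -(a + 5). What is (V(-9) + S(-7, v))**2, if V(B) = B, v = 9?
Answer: 49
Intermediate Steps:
S(a, y) = -5 - a (S(a, y) = -(5 + a) = -5 - a)
(V(-9) + S(-7, v))**2 = (-9 + (-5 - 1*(-7)))**2 = (-9 + (-5 + 7))**2 = (-9 + 2)**2 = (-7)**2 = 49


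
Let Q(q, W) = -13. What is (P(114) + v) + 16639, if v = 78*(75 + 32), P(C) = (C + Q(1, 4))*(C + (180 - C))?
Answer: 43165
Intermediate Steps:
P(C) = -2340 + 180*C (P(C) = (C - 13)*(C + (180 - C)) = (-13 + C)*180 = -2340 + 180*C)
v = 8346 (v = 78*107 = 8346)
(P(114) + v) + 16639 = ((-2340 + 180*114) + 8346) + 16639 = ((-2340 + 20520) + 8346) + 16639 = (18180 + 8346) + 16639 = 26526 + 16639 = 43165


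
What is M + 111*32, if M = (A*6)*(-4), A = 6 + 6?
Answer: 3264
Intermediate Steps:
A = 12
M = -288 (M = (12*6)*(-4) = 72*(-4) = -288)
M + 111*32 = -288 + 111*32 = -288 + 3552 = 3264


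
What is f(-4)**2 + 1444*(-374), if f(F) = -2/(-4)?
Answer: -2160223/4 ≈ -5.4006e+5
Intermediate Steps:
f(F) = 1/2 (f(F) = -2*(-1/4) = 1/2)
f(-4)**2 + 1444*(-374) = (1/2)**2 + 1444*(-374) = 1/4 - 540056 = -2160223/4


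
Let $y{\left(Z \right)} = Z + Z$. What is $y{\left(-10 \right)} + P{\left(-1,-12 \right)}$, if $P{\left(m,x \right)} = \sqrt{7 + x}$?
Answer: $-20 + i \sqrt{5} \approx -20.0 + 2.2361 i$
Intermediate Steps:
$y{\left(Z \right)} = 2 Z$
$y{\left(-10 \right)} + P{\left(-1,-12 \right)} = 2 \left(-10\right) + \sqrt{7 - 12} = -20 + \sqrt{-5} = -20 + i \sqrt{5}$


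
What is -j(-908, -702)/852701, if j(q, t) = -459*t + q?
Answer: -321310/852701 ≈ -0.37681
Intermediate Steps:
j(q, t) = q - 459*t
-j(-908, -702)/852701 = -(-908 - 459*(-702))/852701 = -(-908 + 322218)/852701 = -321310/852701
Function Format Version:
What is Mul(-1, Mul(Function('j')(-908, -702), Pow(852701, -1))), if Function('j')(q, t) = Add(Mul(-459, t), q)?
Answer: Rational(-321310, 852701) ≈ -0.37681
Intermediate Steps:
Function('j')(q, t) = Add(q, Mul(-459, t))
Mul(-1, Mul(Function('j')(-908, -702), Pow(852701, -1))) = Mul(-1, Mul(Add(-908, Mul(-459, -702)), Pow(852701, -1))) = Mul(-1, Mul(Add(-908, 322218), Rational(1, 852701))) = Mul(-1, Mul(321310, Rational(1, 852701))) = Mul(-1, Rational(321310, 852701)) = Rational(-321310, 852701)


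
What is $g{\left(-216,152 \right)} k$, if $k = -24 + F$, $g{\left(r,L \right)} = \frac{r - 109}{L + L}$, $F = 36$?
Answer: $- \frac{975}{76} \approx -12.829$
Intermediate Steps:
$g{\left(r,L \right)} = \frac{-109 + r}{2 L}$
$k = 12$ ($k = -24 + 36 = 12$)
$g{\left(-216,152 \right)} k = \frac{-109 - 216}{2 \cdot 152} \cdot 12 = \frac{1}{2} \cdot \frac{1}{152} \left(-325\right) 12 = \left(- \frac{325}{304}\right) 12 = - \frac{975}{76}$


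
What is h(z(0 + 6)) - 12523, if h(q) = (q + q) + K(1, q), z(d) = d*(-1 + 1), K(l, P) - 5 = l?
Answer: -12517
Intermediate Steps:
K(l, P) = 5 + l
z(d) = 0 (z(d) = d*0 = 0)
h(q) = 6 + 2*q (h(q) = (q + q) + (5 + 1) = 2*q + 6 = 6 + 2*q)
h(z(0 + 6)) - 12523 = (6 + 2*0) - 12523 = (6 + 0) - 12523 = 6 - 12523 = -12517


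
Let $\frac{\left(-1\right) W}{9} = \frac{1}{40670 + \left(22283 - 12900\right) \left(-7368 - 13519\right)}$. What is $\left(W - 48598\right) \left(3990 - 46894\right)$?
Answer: $\frac{45394299727861784}{21771339} \approx 2.085 \cdot 10^{9}$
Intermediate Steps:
$W = \frac{1}{21771339}$ ($W = - \frac{9}{40670 + \left(22283 - 12900\right) \left(-7368 - 13519\right)} = - \frac{9}{40670 + 9383 \left(-20887\right)} = - \frac{9}{40670 - 195982721} = - \frac{9}{-195942051} = \left(-9\right) \left(- \frac{1}{195942051}\right) = \frac{1}{21771339} \approx 4.5932 \cdot 10^{-8}$)
$\left(W - 48598\right) \left(3990 - 46894\right) = \left(\frac{1}{21771339} - 48598\right) \left(3990 - 46894\right) = \left(- \frac{1058043532721}{21771339}\right) \left(-42904\right) = \frac{45394299727861784}{21771339}$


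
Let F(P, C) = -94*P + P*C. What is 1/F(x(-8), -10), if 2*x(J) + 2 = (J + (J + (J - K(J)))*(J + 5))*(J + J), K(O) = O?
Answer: 1/13416 ≈ 7.4538e-5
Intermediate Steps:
x(J) = -1 + J*(J + J*(5 + J)) (x(J) = -1 + ((J + (J + (J - J))*(J + 5))*(J + J))/2 = -1 + ((J + (J + 0)*(5 + J))*(2*J))/2 = -1 + ((J + J*(5 + J))*(2*J))/2 = -1 + (2*J*(J + J*(5 + J)))/2 = -1 + J*(J + J*(5 + J)))
F(P, C) = -94*P + C*P
1/F(x(-8), -10) = 1/((-1 + (-8)**3 + 6*(-8)**2)*(-94 - 10)) = 1/((-1 - 512 + 6*64)*(-104)) = 1/((-1 - 512 + 384)*(-104)) = 1/(-129*(-104)) = 1/13416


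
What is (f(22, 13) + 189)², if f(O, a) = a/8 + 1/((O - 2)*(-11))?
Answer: 7034680129/193600 ≈ 36336.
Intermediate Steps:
f(O, a) = -1/(11*(-2 + O)) + a/8 (f(O, a) = a*(⅛) - 1/11/(-2 + O) = a/8 - 1/(11*(-2 + O)) = -1/(11*(-2 + O)) + a/8)
(f(22, 13) + 189)² = ((-8 - 22*13 + 11*22*13)/(88*(-2 + 22)) + 189)² = ((1/88)*(-8 - 286 + 3146)/20 + 189)² = ((1/88)*(1/20)*2852 + 189)² = (713/440 + 189)² = (83873/440)² = 7034680129/193600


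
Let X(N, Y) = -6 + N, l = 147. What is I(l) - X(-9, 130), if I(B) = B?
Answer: 162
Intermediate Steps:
I(l) - X(-9, 130) = 147 - (-6 - 9) = 147 - 1*(-15) = 147 + 15 = 162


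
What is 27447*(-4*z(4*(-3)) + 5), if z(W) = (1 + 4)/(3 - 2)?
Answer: -411705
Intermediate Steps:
z(W) = 5 (z(W) = 5/1 = 5*1 = 5)
27447*(-4*z(4*(-3)) + 5) = 27447*(-4*5 + 5) = 27447*(-20 + 5) = 27447*(-15) = -411705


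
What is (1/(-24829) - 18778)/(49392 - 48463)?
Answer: -466238963/23066141 ≈ -20.213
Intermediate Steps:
(1/(-24829) - 18778)/(49392 - 48463) = (-1/24829 - 18778)/929 = -466238963/24829*1/929 = -466238963/23066141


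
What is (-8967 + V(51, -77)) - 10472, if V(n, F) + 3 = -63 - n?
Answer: -19556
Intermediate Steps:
V(n, F) = -66 - n (V(n, F) = -3 + (-63 - n) = -66 - n)
(-8967 + V(51, -77)) - 10472 = (-8967 + (-66 - 1*51)) - 10472 = (-8967 + (-66 - 51)) - 10472 = (-8967 - 117) - 10472 = -9084 - 10472 = -19556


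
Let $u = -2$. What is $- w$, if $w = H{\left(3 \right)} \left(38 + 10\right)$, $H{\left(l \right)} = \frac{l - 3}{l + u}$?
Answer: $0$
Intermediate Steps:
$H{\left(l \right)} = \frac{-3 + l}{-2 + l}$ ($H{\left(l \right)} = \frac{l - 3}{l - 2} = \frac{-3 + l}{-2 + l}$)
$w = 0$ ($w = \frac{-3 + 3}{-2 + 3} \left(38 + 10\right) = 1^{-1} \cdot 0 \cdot 48 = 1 \cdot 0 \cdot 48 = 0 \cdot 48 = 0$)
$- w = \left(-1\right) 0 = 0$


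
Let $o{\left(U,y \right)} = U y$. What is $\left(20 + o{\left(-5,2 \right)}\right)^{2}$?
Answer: $100$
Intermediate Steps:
$\left(20 + o{\left(-5,2 \right)}\right)^{2} = \left(20 - 10\right)^{2} = 10^{2} = 100$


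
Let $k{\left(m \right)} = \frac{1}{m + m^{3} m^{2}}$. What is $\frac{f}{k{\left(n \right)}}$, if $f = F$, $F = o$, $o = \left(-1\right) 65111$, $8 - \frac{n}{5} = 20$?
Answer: $50630317506660$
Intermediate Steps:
$n = -60$ ($n = 40 - 100 = -60$)
$o = -65111$
$F = -65111$
$f = -65111$
$k{\left(m \right)} = \frac{1}{m + m^{5}}$
$\frac{f}{k{\left(n \right)}} = - \frac{65111}{\frac{1}{-60 + \left(-60\right)^{5}}} = - \frac{65111}{\frac{1}{-60 - 777600000}} = - \frac{65111}{\frac{1}{-777600060}} = - \frac{65111}{- \frac{1}{777600060}} = \left(-65111\right) \left(-777600060\right) = 50630317506660$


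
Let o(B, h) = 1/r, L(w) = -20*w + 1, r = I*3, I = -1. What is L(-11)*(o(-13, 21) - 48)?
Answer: -32045/3 ≈ -10682.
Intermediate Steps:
r = -3 (r = -1*3 = -3)
L(w) = 1 - 20*w
o(B, h) = -⅓ (o(B, h) = 1/(-3) = -⅓)
L(-11)*(o(-13, 21) - 48) = (1 - 20*(-11))*(-⅓ - 48) = (1 + 220)*(-145/3) = 221*(-145/3) = -32045/3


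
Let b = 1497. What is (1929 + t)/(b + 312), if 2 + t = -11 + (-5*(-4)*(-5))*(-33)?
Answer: 5216/1809 ≈ 2.8834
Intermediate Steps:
t = 3287 (t = -2 + (-11 + (-5*(-4)*(-5))*(-33)) = -2 + (-11 + (20*(-5))*(-33)) = -2 + (-11 - 100*(-33)) = -2 + (-11 + 3300) = -2 + 3289 = 3287)
(1929 + t)/(b + 312) = (1929 + 3287)/(1497 + 312) = 5216/1809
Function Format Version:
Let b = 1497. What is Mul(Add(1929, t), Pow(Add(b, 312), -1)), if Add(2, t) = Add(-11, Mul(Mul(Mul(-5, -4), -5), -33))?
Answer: Rational(5216, 1809) ≈ 2.8834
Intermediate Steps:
t = 3287 (t = Add(-2, Add(-11, Mul(Mul(Mul(-5, -4), -5), -33))) = Add(-2, Add(-11, Mul(Mul(20, -5), -33))) = Add(-2, Add(-11, Mul(-100, -33))) = Add(-2, Add(-11, 3300)) = Add(-2, 3289) = 3287)
Mul(Add(1929, t), Pow(Add(b, 312), -1)) = Mul(Add(1929, 3287), Pow(Add(1497, 312), -1)) = Mul(5216, Pow(1809, -1)) = Mul(5216, Rational(1, 1809)) = Rational(5216, 1809)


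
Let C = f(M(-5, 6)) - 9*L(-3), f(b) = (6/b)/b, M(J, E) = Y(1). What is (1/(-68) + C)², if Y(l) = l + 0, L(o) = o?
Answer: 5031049/4624 ≈ 1088.0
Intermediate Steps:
Y(l) = l
M(J, E) = 1
f(b) = 6/b²
C = 33 (C = 6/1² - 9*(-3) = 6*1 + 27 = 6 + 27 = 33)
(1/(-68) + C)² = (1/(-68) + 33)² = (-1/68 + 33)² = (2243/68)² = 5031049/4624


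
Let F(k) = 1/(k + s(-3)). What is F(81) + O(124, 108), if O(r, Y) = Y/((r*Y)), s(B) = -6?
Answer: 199/9300 ≈ 0.021398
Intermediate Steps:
F(k) = 1/(-6 + k) (F(k) = 1/(k - 6) = 1/(-6 + k))
O(r, Y) = 1/r (O(r, Y) = Y/((Y*r)) = Y*(1/(Y*r)) = 1/r)
F(81) + O(124, 108) = 1/(-6 + 81) + 1/124 = 1/75 + 1/124 = 199/9300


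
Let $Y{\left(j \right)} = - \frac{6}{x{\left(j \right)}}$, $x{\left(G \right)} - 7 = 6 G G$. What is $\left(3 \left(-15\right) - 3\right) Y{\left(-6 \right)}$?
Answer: $\frac{288}{223} \approx 1.2915$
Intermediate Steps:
$x{\left(G \right)} = 7 + 6 G^{2}$ ($x{\left(G \right)} = 7 + 6 G G = 7 + 6 G^{2}$)
$Y{\left(j \right)} = - \frac{6}{7 + 6 j^{2}}$
$\left(3 \left(-15\right) - 3\right) Y{\left(-6 \right)} = \left(3 \left(-15\right) - 3\right) \left(- \frac{6}{7 + 6 \left(-6\right)^{2}}\right) = \left(-45 - 3\right) \left(- \frac{6}{7 + 6 \cdot 36}\right) = - 48 \left(- \frac{6}{7 + 216}\right) = - 48 \left(- \frac{6}{223}\right) = - 48 \left(\left(-6\right) \frac{1}{223}\right) = \left(-48\right) \left(- \frac{6}{223}\right) = \frac{288}{223}$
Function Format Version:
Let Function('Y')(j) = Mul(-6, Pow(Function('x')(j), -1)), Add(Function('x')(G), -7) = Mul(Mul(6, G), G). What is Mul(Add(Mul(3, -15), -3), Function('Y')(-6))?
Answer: Rational(288, 223) ≈ 1.2915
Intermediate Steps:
Function('x')(G) = Add(7, Mul(6, Pow(G, 2))) (Function('x')(G) = Add(7, Mul(Mul(6, G), G)) = Add(7, Mul(6, Pow(G, 2))))
Function('Y')(j) = Mul(-6, Pow(Add(7, Mul(6, Pow(j, 2))), -1))
Mul(Add(Mul(3, -15), -3), Function('Y')(-6)) = Mul(Add(Mul(3, -15), -3), Mul(-6, Pow(Add(7, Mul(6, Pow(-6, 2))), -1))) = Mul(Add(-45, -3), Mul(-6, Pow(Add(7, Mul(6, 36)), -1))) = Mul(-48, Mul(-6, Pow(Add(7, 216), -1))) = Mul(-48, Mul(-6, Pow(223, -1))) = Mul(-48, Mul(-6, Rational(1, 223))) = Mul(-48, Rational(-6, 223)) = Rational(288, 223)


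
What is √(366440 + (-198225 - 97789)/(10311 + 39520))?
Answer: √909902879219206/49831 ≈ 605.34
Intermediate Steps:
√(366440 + (-198225 - 97789)/(10311 + 39520)) = √(366440 - 296014/49831) = √(18259775626/49831) = √909902879219206/49831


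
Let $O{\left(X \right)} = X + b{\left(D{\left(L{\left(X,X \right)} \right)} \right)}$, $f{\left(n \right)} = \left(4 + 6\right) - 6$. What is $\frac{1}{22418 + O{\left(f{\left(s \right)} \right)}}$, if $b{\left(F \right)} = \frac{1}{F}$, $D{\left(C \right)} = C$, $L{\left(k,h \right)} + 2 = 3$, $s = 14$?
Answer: $\frac{1}{22423} \approx 4.4597 \cdot 10^{-5}$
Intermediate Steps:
$L{\left(k,h \right)} = 1$ ($L{\left(k,h \right)} = -2 + 3 = 1$)
$f{\left(n \right)} = 4$ ($f{\left(n \right)} = 10 - 6 = 4$)
$O{\left(X \right)} = 1 + X$ ($O{\left(X \right)} = X + 1^{-1} = X + 1 = 1 + X$)
$\frac{1}{22418 + O{\left(f{\left(s \right)} \right)}} = \frac{1}{22418 + \left(1 + 4\right)} = \frac{1}{22418 + 5} = \frac{1}{22423}$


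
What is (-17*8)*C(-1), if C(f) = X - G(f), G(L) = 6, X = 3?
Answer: 408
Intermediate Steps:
C(f) = -3 (C(f) = 3 - 1*6 = 3 - 6 = -3)
(-17*8)*C(-1) = -17*8*(-3) = -136*(-3) = 408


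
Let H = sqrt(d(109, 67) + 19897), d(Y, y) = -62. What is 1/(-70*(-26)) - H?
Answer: 1/1820 - sqrt(19835) ≈ -140.84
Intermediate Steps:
H = sqrt(19835) (H = sqrt(-62 + 19897) = sqrt(19835) ≈ 140.84)
1/(-70*(-26)) - H = 1/(-70*(-26)) - sqrt(19835) = 1/1820 - sqrt(19835)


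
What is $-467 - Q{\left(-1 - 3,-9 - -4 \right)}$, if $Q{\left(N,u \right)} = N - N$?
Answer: $-467$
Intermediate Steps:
$Q{\left(N,u \right)} = 0$
$-467 - Q{\left(-1 - 3,-9 - -4 \right)} = -467 - 0 = -467 + 0 = -467$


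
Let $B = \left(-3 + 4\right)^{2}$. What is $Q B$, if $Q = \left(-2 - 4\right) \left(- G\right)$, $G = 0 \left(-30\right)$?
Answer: $0$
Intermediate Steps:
$G = 0$
$Q = 0$ ($Q = \left(-2 - 4\right) \left(\left(-1\right) 0\right) = \left(-6\right) 0 = 0$)
$B = 1$ ($B = 1^{2} = 1$)
$Q B = 0 \cdot 1 = 0$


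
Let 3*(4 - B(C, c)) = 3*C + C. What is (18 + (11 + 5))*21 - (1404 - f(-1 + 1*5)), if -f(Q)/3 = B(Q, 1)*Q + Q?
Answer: -686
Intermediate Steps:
B(C, c) = 4 - 4*C/3 (B(C, c) = 4 - (3*C + C)/3 = 4 - 4*C/3)
f(Q) = -3*Q - 3*Q*(4 - 4*Q/3) (f(Q) = -3*((4 - 4*Q/3)*Q + Q) = -3*(Q*(4 - 4*Q/3) + Q) = -3*(Q + Q*(4 - 4*Q/3)) = -3*Q - 3*Q*(4 - 4*Q/3))
(18 + (11 + 5))*21 - (1404 - f(-1 + 1*5)) = (18 + (11 + 5))*21 - (1404 - (-1 + 1*5)*(-15 + 4*(-1 + 1*5))) = (18 + 16)*21 - (1404 - (-1 + 5)*(-15 + 4*(-1 + 5))) = 34*21 - (1404 - 4*(-15 + 4*4)) = 714 - (1404 - 4*(-15 + 16)) = 714 - (1404 - 4) = 714 - 1*1400 = 714 - 1400 = -686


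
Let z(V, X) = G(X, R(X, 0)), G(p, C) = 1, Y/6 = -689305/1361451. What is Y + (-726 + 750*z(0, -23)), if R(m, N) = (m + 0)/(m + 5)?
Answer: 9512998/453817 ≈ 20.962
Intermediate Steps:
Y = -1378610/453817 (Y = 6*(-689305/1361451) = -1378610/453817 ≈ -3.0378)
R(m, N) = m/(5 + m)
z(V, X) = 1
Y + (-726 + 750*z(0, -23)) = -1378610/453817 + (-726 + 750*1) = -1378610/453817 + (-726 + 750) = -1378610/453817 + 24 = 9512998/453817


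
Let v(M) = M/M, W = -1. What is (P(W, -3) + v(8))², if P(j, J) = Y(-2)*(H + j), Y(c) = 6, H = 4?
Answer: 361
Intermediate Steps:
P(j, J) = 24 + 6*j (P(j, J) = 6*(4 + j) = 24 + 6*j)
v(M) = 1
(P(W, -3) + v(8))² = ((24 + 6*(-1)) + 1)² = ((24 - 6) + 1)² = (18 + 1)² = 19² = 361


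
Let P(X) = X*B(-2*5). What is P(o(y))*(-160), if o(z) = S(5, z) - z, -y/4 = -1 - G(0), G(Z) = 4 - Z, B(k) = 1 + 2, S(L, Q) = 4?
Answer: 7680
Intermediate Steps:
B(k) = 3
y = 20 (y = -4*(-1 - (4 - 1*0)) = -4*(-1 - (4 + 0)) = -4*(-1 - 1*4) = -4*(-1 - 4) = -4*(-5) = 20)
o(z) = 4 - z
P(X) = 3*X (P(X) = X*3 = 3*X)
P(o(y))*(-160) = (3*(4 - 1*20))*(-160) = (3*(4 - 20))*(-160) = (3*(-16))*(-160) = -48*(-160) = 7680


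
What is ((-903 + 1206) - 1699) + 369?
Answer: -1027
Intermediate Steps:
((-903 + 1206) - 1699) + 369 = (303 - 1699) + 369 = -1396 + 369 = -1027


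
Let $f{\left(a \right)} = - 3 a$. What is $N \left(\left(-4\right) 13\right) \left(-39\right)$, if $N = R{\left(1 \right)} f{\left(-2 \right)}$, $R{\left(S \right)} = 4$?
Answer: $48672$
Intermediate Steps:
$N = 24$ ($N = 4 \left(\left(-3\right) \left(-2\right)\right) = 4 \cdot 6 = 24$)
$N \left(\left(-4\right) 13\right) \left(-39\right) = 24 \left(\left(-4\right) 13\right) \left(-39\right) = 24 \left(-52\right) \left(-39\right) = \left(-1248\right) \left(-39\right) = 48672$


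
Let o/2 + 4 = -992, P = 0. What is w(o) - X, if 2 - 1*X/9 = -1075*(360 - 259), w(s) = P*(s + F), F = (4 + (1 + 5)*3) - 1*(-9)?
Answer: -977193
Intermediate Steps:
o = -1992 (o = -8 + 2*(-992) = -8 - 1984 = -1992)
F = 31 (F = (4 + 6*3) + 9 = (4 + 18) + 9 = 22 + 9 = 31)
w(s) = 0 (w(s) = 0*(s + 31) = 0*(31 + s) = 0)
X = 977193 (X = 18 - (-9675)*(360 - 259) = 18 - (-9675)*101 = 18 - 9*(-108575) = 18 + 977175 = 977193)
w(o) - X = 0 - 1*977193 = 0 - 977193 = -977193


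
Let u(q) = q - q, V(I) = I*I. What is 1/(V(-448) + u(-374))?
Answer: 1/200704 ≈ 4.9825e-6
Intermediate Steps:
V(I) = I²
u(q) = 0
1/(V(-448) + u(-374)) = 1/((-448)² + 0) = 1/(200704 + 0) = 1/200704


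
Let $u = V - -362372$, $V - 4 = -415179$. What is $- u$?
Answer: $52803$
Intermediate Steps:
$V = -415175$ ($V = 4 - 415179 = -415175$)
$u = -52803$ ($u = -415175 - -362372 = -415175 + 362372 = -52803$)
$- u = \left(-1\right) \left(-52803\right) = 52803$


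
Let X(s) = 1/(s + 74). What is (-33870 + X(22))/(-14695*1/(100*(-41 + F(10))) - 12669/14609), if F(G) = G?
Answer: -7362723366005/841945704 ≈ -8744.9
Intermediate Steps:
X(s) = 1/(74 + s)
(-33870 + X(22))/(-14695*1/(100*(-41 + F(10))) - 12669/14609) = (-33870 + 1/(74 + 22))/(-14695*1/(100*(-41 + 10)) - 12669/14609) = (-33870 + 1/96)/(-14695/(100*(-31)) - 12669*1/14609) = (-33870 + 1/96)/(-14695/(-3100) - 12669/14609) = -3251519/(96*(-14695*(-1/3100) - 12669/14609)) = -3251519/(96*(2939/620 - 12669/14609)) = -3251519/(96*35081071/9057580) = -3251519/96*9057580/35081071 = -7362723366005/841945704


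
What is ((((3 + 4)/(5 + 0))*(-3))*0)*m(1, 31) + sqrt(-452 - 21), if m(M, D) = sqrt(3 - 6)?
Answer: I*sqrt(473) ≈ 21.749*I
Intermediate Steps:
m(M, D) = I*sqrt(3) (m(M, D) = sqrt(-3) = I*sqrt(3))
((((3 + 4)/(5 + 0))*(-3))*0)*m(1, 31) + sqrt(-452 - 21) = ((((3 + 4)/(5 + 0))*(-3))*0)*(I*sqrt(3)) + sqrt(-452 - 21) = (((7/5)*(-3))*0)*(I*sqrt(3)) + sqrt(-473) = (((7*(1/5))*(-3))*0)*(I*sqrt(3)) + I*sqrt(473) = (((7/5)*(-3))*0)*(I*sqrt(3)) + I*sqrt(473) = (-21/5*0)*(I*sqrt(3)) + I*sqrt(473) = 0*(I*sqrt(3)) + I*sqrt(473) = 0 + I*sqrt(473) = I*sqrt(473)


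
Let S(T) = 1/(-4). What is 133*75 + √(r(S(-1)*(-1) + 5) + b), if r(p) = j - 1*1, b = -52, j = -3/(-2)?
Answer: 9975 + I*√206/2 ≈ 9975.0 + 7.1764*I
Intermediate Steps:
j = 3/2 (j = -3*(-½) = 3/2 ≈ 1.5000)
S(T) = -¼
r(p) = ½ (r(p) = 3/2 - 1*1 = 3/2 - 1 = ½)
133*75 + √(r(S(-1)*(-1) + 5) + b) = 133*75 + √(½ - 52) = 9975 + √(-103/2) = 9975 + I*√206/2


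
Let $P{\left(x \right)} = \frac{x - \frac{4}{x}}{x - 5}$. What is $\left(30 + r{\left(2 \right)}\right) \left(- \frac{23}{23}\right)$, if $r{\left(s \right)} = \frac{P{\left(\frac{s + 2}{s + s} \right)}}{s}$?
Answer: $- \frac{243}{8} \approx -30.375$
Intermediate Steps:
$P{\left(x \right)} = \frac{x - \frac{4}{x}}{-5 + x}$
$r{\left(s \right)} = \frac{2 \left(-4 + \frac{\left(2 + s\right)^{2}}{4 s^{2}}\right)}{\left(-5 + \frac{2 + s}{2 s}\right) \left(2 + s\right)}$ ($r{\left(s \right)} = \frac{\frac{1}{\left(s + 2\right) \frac{1}{s + s}} \frac{1}{-5 + \frac{s + 2}{s + s}} \left(-4 + \left(\frac{s + 2}{s + s}\right)^{2}\right)}{s} = \frac{\frac{1}{\left(2 + s\right) \frac{1}{2 s}} \frac{1}{-5 + \frac{2 + s}{2 s}} \left(-4 + \left(\frac{2 + s}{2 s}\right)^{2}\right)}{s} = \frac{\frac{1}{\left(2 + s\right) \frac{1}{2 s}} \frac{1}{-5 + \left(2 + s\right) \frac{1}{2 s}} \left(-4 + \left(\left(2 + s\right) \frac{1}{2 s}\right)^{2}\right)}{s} = \frac{\frac{1}{\frac{1}{2} \frac{1}{s} \left(2 + s\right)} \frac{1}{-5 + \frac{2 + s}{2 s}} \left(-4 + \left(\frac{2 + s}{2 s}\right)^{2}\right)}{s} = \frac{\frac{2 s}{2 + s} \frac{1}{-5 + \frac{2 + s}{2 s}} \left(-4 + \frac{\left(2 + s\right)^{2}}{4 s^{2}}\right)}{s} = \frac{2 s \frac{1}{-5 + \frac{2 + s}{2 s}} \frac{1}{2 + s} \left(-4 + \frac{\left(2 + s\right)^{2}}{4 s^{2}}\right)}{s} = \frac{2 \left(-4 + \frac{\left(2 + s\right)^{2}}{4 s^{2}}\right)}{\left(-5 + \frac{2 + s}{2 s}\right) \left(2 + s\right)}$)
$\left(30 + r{\left(2 \right)}\right) \left(- \frac{23}{23}\right) = \left(30 + \frac{- \left(2 + 2\right)^{2} + 16 \cdot 2^{2}}{2 \left(-2 + 9 \cdot 2\right) \left(2 + 2\right)}\right) \left(- \frac{23}{23}\right) = \left(30 + \frac{- 4^{2} + 16 \cdot 4}{2 \left(-2 + 18\right) 4}\right) \left(\left(-23\right) \frac{1}{23}\right) = \left(30 + \frac{1}{2} \cdot \frac{1}{16} \cdot \frac{1}{4} \left(\left(-1\right) 16 + 64\right)\right) \left(-1\right) = \left(30 + \frac{1}{2} \cdot \frac{1}{16} \cdot \frac{1}{4} \left(-16 + 64\right)\right) \left(-1\right) = \left(30 + \frac{1}{2} \cdot \frac{1}{16} \cdot \frac{1}{4} \cdot 48\right) \left(-1\right) = \left(30 + \frac{3}{8}\right) \left(-1\right) = \frac{243}{8} \left(-1\right) = - \frac{243}{8}$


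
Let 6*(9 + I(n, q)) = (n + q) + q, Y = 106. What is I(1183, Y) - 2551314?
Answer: -5102181/2 ≈ -2.5511e+6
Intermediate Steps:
I(n, q) = -9 + q/3 + n/6 (I(n, q) = -9 + ((n + q) + q)/6 = -9 + (n + 2*q)/6 = -9 + (q/3 + n/6) = -9 + q/3 + n/6)
I(1183, Y) - 2551314 = (-9 + (⅓)*106 + (⅙)*1183) - 2551314 = (-9 + 106/3 + 1183/6) - 2551314 = 447/2 - 2551314 = -5102181/2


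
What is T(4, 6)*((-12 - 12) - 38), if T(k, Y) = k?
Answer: -248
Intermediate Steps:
T(4, 6)*((-12 - 12) - 38) = 4*((-12 - 12) - 38) = 4*(-24 - 38) = 4*(-62) = -248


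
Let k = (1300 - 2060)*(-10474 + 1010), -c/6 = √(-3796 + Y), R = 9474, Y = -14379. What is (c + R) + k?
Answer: 7202114 - 30*I*√727 ≈ 7.2021e+6 - 808.89*I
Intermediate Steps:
c = -30*I*√727 (c = -6*√(-3796 - 14379) = -30*I*√727 ≈ -808.89*I)
k = 7192640 (k = -760*(-9464) = 7192640)
(c + R) + k = (-30*I*√727 + 9474) + 7192640 = (9474 - 30*I*√727) + 7192640 = 7202114 - 30*I*√727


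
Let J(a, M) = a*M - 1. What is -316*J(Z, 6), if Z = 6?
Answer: -11060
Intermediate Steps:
J(a, M) = -1 + M*a (J(a, M) = M*a - 1 = -1 + M*a)
-316*J(Z, 6) = -316*(-1 + 6*6) = -316*(-1 + 36) = -316*35 = -11060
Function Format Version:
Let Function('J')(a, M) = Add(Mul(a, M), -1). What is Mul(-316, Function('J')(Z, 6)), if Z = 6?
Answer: -11060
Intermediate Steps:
Function('J')(a, M) = Add(-1, Mul(M, a)) (Function('J')(a, M) = Add(Mul(M, a), -1) = Add(-1, Mul(M, a)))
Mul(-316, Function('J')(Z, 6)) = Mul(-316, Add(-1, Mul(6, 6))) = Mul(-316, Add(-1, 36)) = Mul(-316, 35) = -11060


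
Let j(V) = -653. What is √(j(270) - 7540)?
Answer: I*√8193 ≈ 90.515*I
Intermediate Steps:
√(j(270) - 7540) = √(-653 - 7540) = √(-8193) = I*√8193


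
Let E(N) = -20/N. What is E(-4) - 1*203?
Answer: -198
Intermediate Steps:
E(-4) - 1*203 = -20/(-4) - 1*203 = -20*(-¼) - 203 = 5 - 203 = -198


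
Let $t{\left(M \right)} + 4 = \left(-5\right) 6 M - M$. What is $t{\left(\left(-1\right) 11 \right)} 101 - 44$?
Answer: $33993$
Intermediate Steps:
$t{\left(M \right)} = -4 - 31 M$ ($t{\left(M \right)} = -4 + \left(\left(-5\right) 6 M - M\right) = -4 - 31 M$)
$t{\left(\left(-1\right) 11 \right)} 101 - 44 = \left(-4 - 31 \left(\left(-1\right) 11\right)\right) 101 - 44 = \left(-4 - -341\right) 101 - 44 = \left(-4 + 341\right) 101 - 44 = 337 \cdot 101 - 44 = 34037 - 44 = 33993$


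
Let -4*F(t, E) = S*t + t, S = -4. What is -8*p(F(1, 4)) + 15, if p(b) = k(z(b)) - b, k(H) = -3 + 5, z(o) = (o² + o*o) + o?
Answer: 5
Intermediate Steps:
z(o) = o + 2*o² (z(o) = (o² + o²) + o = 2*o² + o = o + 2*o²)
k(H) = 2
F(t, E) = 3*t/4 (F(t, E) = -(-4*t + t)/4 = -(-3)*t/4 = 3*t/4)
p(b) = 2 - b
-8*p(F(1, 4)) + 15 = -8*(2 - 3/4) + 15 = -8*(2 - 1*¾) + 15 = -8*(2 - ¾) + 15 = -8*5/4 + 15 = -10 + 15 = 5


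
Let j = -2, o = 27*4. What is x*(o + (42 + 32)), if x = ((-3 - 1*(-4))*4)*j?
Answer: -1456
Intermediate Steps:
o = 108
x = -8 (x = ((-3 - 1*(-4))*4)*(-2) = ((-3 + 4)*4)*(-2) = (1*4)*(-2) = 4*(-2) = -8)
x*(o + (42 + 32)) = -8*(108 + (42 + 32)) = -8*(108 + 74) = -8*182 = -1456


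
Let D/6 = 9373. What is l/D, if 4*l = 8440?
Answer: 1055/28119 ≈ 0.037519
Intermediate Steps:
D = 56238 (D = 6*9373 = 56238)
l = 2110 (l = (¼)*8440 = 2110)
l/D = 2110/56238 = 2110*(1/56238) = 1055/28119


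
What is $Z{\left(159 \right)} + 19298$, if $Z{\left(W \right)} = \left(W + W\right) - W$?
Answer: $19457$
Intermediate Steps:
$Z{\left(W \right)} = W$ ($Z{\left(W \right)} = 2 W - W = W$)
$Z{\left(159 \right)} + 19298 = 159 + 19298 = 19457$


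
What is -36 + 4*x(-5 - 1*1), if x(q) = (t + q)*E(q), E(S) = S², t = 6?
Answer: -36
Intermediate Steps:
x(q) = q²*(6 + q) (x(q) = (6 + q)*q² = q²*(6 + q))
-36 + 4*x(-5 - 1*1) = -36 + 4*((-5 - 1*1)²*(6 + (-5 - 1*1))) = -36 + 4*((-5 - 1)²*(6 + (-5 - 1))) = -36 + 4*((-6)²*(6 - 6)) = -36 + 4*(36*0) = -36 + 4*0 = -36 + 0 = -36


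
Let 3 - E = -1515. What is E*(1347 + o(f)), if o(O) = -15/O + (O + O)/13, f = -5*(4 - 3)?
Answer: 26625720/13 ≈ 2.0481e+6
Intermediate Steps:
E = 1518 (E = 3 - 1*(-1515) = 3 + 1515 = 1518)
f = -5 (f = -5*1 = -5)
o(O) = -15/O + 2*O/13 (o(O) = -15/O + (2*O)*(1/13) = -15/O + 2*O/13)
E*(1347 + o(f)) = 1518*(1347 + (-15/(-5) + (2/13)*(-5))) = 1518*(1347 + (-15*(-⅕) - 10/13)) = 1518*(1347 + (3 - 10/13)) = 1518*(1347 + 29/13) = 1518*(17540/13) = 26625720/13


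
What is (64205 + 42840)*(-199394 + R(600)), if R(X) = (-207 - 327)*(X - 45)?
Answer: -53069057380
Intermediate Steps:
R(X) = 24030 - 534*X (R(X) = -534*(-45 + X) = 24030 - 534*X)
(64205 + 42840)*(-199394 + R(600)) = (64205 + 42840)*(-199394 + (24030 - 534*600)) = 107045*(-199394 + (24030 - 320400)) = 107045*(-199394 - 296370) = 107045*(-495764) = -53069057380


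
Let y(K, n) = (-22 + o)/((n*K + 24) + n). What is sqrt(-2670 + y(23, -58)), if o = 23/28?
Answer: I*sqrt(27204109142)/3192 ≈ 51.672*I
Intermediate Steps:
o = 23/28 (o = 23*(1/28) = 23/28 ≈ 0.82143)
y(K, n) = -593/(28*(24 + n + K*n)) (y(K, n) = (-22 + 23/28)/((n*K + 24) + n) = -593/(28*((K*n + 24) + n)) = -593/(28*((24 + K*n) + n)) = -593/(28*(24 + n + K*n)))
sqrt(-2670 + y(23, -58)) = sqrt(-2670 - 593/(672 + 28*(-58) + 28*23*(-58))) = sqrt(-2670 - 593/(672 - 1624 - 37352)) = sqrt(-2670 - 593/(-38304)) = sqrt(-2670 - 593*(-1/38304)) = sqrt(-2670 + 593/38304) = sqrt(-102271087/38304) = I*sqrt(27204109142)/3192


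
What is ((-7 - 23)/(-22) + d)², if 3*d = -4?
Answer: 1/1089 ≈ 0.00091827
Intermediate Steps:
d = -4/3 (d = (⅓)*(-4) = -4/3 ≈ -1.3333)
((-7 - 23)/(-22) + d)² = ((-7 - 23)/(-22) - 4/3)² = (-30*(-1/22) - 4/3)² = (15/11 - 4/3)² = (1/33)² = 1/1089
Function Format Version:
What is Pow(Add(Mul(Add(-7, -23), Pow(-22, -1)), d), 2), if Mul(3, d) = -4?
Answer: Rational(1, 1089) ≈ 0.00091827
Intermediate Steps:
d = Rational(-4, 3) (d = Mul(Rational(1, 3), -4) = Rational(-4, 3) ≈ -1.3333)
Pow(Add(Mul(Add(-7, -23), Pow(-22, -1)), d), 2) = Pow(Add(Mul(Add(-7, -23), Pow(-22, -1)), Rational(-4, 3)), 2) = Pow(Add(Mul(-30, Rational(-1, 22)), Rational(-4, 3)), 2) = Pow(Add(Rational(15, 11), Rational(-4, 3)), 2) = Pow(Rational(1, 33), 2) = Rational(1, 1089)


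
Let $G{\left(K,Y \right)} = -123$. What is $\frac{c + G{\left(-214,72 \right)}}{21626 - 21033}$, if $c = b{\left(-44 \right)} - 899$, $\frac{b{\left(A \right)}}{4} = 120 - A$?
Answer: $- \frac{366}{593} \approx -0.6172$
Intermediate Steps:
$b{\left(A \right)} = 480 - 4 A$ ($b{\left(A \right)} = 4 \left(120 - A\right) = 480 - 4 A$)
$c = -243$ ($c = \left(480 - -176\right) - 899 = \left(480 + 176\right) - 899 = 656 - 899 = -243$)
$\frac{c + G{\left(-214,72 \right)}}{21626 - 21033} = \frac{-243 - 123}{21626 - 21033} = - \frac{366}{593}$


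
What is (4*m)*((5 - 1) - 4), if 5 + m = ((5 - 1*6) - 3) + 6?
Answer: 0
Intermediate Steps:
m = -3 (m = -5 + (((5 - 1*6) - 3) + 6) = -5 + (((5 - 6) - 3) + 6) = -5 + ((-1 - 3) + 6) = -5 + (-4 + 6) = -5 + 2 = -3)
(4*m)*((5 - 1) - 4) = (4*(-3))*((5 - 1) - 4) = -12*(4 - 4) = -12*0 = 0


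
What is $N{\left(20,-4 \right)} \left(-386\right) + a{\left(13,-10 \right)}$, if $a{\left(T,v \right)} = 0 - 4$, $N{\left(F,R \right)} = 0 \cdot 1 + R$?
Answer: $1540$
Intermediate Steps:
$N{\left(F,R \right)} = R$ ($N{\left(F,R \right)} = 0 + R = R$)
$a{\left(T,v \right)} = -4$
$N{\left(20,-4 \right)} \left(-386\right) + a{\left(13,-10 \right)} = \left(-4\right) \left(-386\right) - 4 = 1544 - 4 = 1540$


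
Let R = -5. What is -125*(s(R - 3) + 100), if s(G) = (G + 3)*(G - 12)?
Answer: -25000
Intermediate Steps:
s(G) = (-12 + G)*(3 + G) (s(G) = (3 + G)*(-12 + G) = (-12 + G)*(3 + G))
-125*(s(R - 3) + 100) = -125*((-36 + (-5 - 3)**2 - 9*(-5 - 3)) + 100) = -125*((-36 + (-8)**2 - 9*(-8)) + 100) = -125*((-36 + 64 + 72) + 100) = -125*(100 + 100) = -125*200 = -25000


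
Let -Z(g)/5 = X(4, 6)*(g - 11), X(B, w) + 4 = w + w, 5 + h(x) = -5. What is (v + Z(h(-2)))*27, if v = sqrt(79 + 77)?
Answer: 22680 + 54*sqrt(39) ≈ 23017.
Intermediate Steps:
h(x) = -10 (h(x) = -5 - 5 = -10)
X(B, w) = -4 + 2*w (X(B, w) = -4 + (w + w) = -4 + 2*w)
Z(g) = 440 - 40*g (Z(g) = -5*(-4 + 2*6)*(g - 11) = -5*(-4 + 12)*(-11 + g) = -40*(-11 + g) = -5*(-88 + 8*g) = 440 - 40*g)
v = 2*sqrt(39) (v = sqrt(156) = 2*sqrt(39) ≈ 12.490)
(v + Z(h(-2)))*27 = (2*sqrt(39) + (440 - 40*(-10)))*27 = (2*sqrt(39) + (440 + 400))*27 = (2*sqrt(39) + 840)*27 = (840 + 2*sqrt(39))*27 = 22680 + 54*sqrt(39)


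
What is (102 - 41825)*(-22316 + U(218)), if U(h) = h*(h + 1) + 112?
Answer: -1065521974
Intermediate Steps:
U(h) = 112 + h*(1 + h) (U(h) = h*(1 + h) + 112 = 112 + h*(1 + h))
(102 - 41825)*(-22316 + U(218)) = (102 - 41825)*(-22316 + (112 + 218 + 218²)) = -41723*(-22316 + (112 + 218 + 47524)) = -41723*(-22316 + 47854) = -41723*25538 = -1065521974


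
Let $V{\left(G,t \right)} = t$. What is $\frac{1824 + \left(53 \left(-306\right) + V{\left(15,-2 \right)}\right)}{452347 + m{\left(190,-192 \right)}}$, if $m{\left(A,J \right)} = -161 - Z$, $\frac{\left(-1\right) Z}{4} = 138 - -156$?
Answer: $- \frac{7198}{226681} \approx -0.031754$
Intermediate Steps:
$Z = -1176$ ($Z = - 4 \left(138 - -156\right) = - 4 \left(138 + 156\right) = \left(-4\right) 294 = -1176$)
$m{\left(A,J \right)} = 1015$ ($m{\left(A,J \right)} = -161 - -1176 = -161 + 1176 = 1015$)
$\frac{1824 + \left(53 \left(-306\right) + V{\left(15,-2 \right)}\right)}{452347 + m{\left(190,-192 \right)}} = \frac{1824 + \left(53 \left(-306\right) - 2\right)}{452347 + 1015} = \frac{1824 - 16220}{453362} = \left(1824 - 16220\right) \frac{1}{453362} = \left(-14396\right) \frac{1}{453362} = - \frac{7198}{226681}$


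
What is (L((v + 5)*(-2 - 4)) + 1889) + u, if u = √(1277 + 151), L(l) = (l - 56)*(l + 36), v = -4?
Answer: 29 + 2*√357 ≈ 66.789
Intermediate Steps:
L(l) = (-56 + l)*(36 + l)
u = 2*√357 (u = √1428 = 2*√357 ≈ 37.789)
(L((v + 5)*(-2 - 4)) + 1889) + u = ((-2016 + ((-4 + 5)*(-2 - 4))² - 20*(-4 + 5)*(-2 - 4)) + 1889) + 2*√357 = ((-2016 + (1*(-6))² - 20*(-6)) + 1889) + 2*√357 = ((-2016 + (-6)² - 20*(-6)) + 1889) + 2*√357 = ((-2016 + 36 + 120) + 1889) + 2*√357 = (-1860 + 1889) + 2*√357 = 29 + 2*√357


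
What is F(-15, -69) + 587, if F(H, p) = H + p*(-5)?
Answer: 917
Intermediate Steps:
F(H, p) = H - 5*p
F(-15, -69) + 587 = (-15 - 5*(-69)) + 587 = (-15 + 345) + 587 = 330 + 587 = 917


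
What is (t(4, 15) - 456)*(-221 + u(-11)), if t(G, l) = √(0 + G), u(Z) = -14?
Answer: 106690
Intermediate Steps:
t(G, l) = √G
(t(4, 15) - 456)*(-221 + u(-11)) = (√4 - 456)*(-221 - 14) = (2 - 456)*(-235) = -454*(-235) = 106690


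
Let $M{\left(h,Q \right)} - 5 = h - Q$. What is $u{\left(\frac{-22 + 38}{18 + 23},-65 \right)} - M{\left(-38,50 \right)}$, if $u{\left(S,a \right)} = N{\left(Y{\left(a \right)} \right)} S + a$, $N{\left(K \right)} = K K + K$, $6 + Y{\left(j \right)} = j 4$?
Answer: $\frac{1128578}{41} \approx 27526.0$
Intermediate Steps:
$Y{\left(j \right)} = -6 + 4 j$ ($Y{\left(j \right)} = -6 + j 4 = -6 + 4 j$)
$N{\left(K \right)} = K + K^{2}$ ($N{\left(K \right)} = K^{2} + K = K + K^{2}$)
$M{\left(h,Q \right)} = 5 + h - Q$ ($M{\left(h,Q \right)} = 5 - \left(Q - h\right) = 5 + h - Q$)
$u{\left(S,a \right)} = a + S \left(-6 + 4 a\right) \left(-5 + 4 a\right)$ ($u{\left(S,a \right)} = \left(-6 + 4 a\right) \left(1 + \left(-6 + 4 a\right)\right) S + a = \left(-6 + 4 a\right) \left(-5 + 4 a\right) S + a = S \left(-6 + 4 a\right) \left(-5 + 4 a\right) + a = a + S \left(-6 + 4 a\right) \left(-5 + 4 a\right)$)
$u{\left(\frac{-22 + 38}{18 + 23},-65 \right)} - M{\left(-38,50 \right)} = \left(-65 + 2 \frac{-22 + 38}{18 + 23} \left(-5 + 4 \left(-65\right)\right) \left(-3 + 2 \left(-65\right)\right)\right) - \left(5 - 38 - 50\right) = \left(-65 + 2 \cdot \frac{16}{41} \left(-5 - 260\right) \left(-3 - 130\right)\right) - \left(5 - 38 - 50\right) = \left(-65 + 2 \cdot 16 \cdot \frac{1}{41} \left(-265\right) \left(-133\right)\right) - -83 = \left(-65 + 2 \cdot \frac{16}{41} \left(-265\right) \left(-133\right)\right) + 83 = \left(-65 + \frac{1127840}{41}\right) + 83 = \frac{1125175}{41} + 83 = \frac{1128578}{41}$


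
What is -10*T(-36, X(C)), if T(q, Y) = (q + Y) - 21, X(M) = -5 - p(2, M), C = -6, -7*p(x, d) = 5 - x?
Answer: 4310/7 ≈ 615.71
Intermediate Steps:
p(x, d) = -5/7 + x/7 (p(x, d) = -(5 - x)/7 = -5/7 + x/7)
X(M) = -32/7 (X(M) = -5 - (-5/7 + (⅐)*2) = -5 - (-5/7 + 2/7) = -5 - 1*(-3/7) = -5 + 3/7 = -32/7)
T(q, Y) = -21 + Y + q (T(q, Y) = (Y + q) - 21 = -21 + Y + q)
-10*T(-36, X(C)) = -10*(-21 - 32/7 - 36) = -10*(-431/7) = 4310/7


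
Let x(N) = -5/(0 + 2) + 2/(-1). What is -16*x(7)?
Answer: 72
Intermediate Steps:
x(N) = -9/2 (x(N) = -5/2 + 2*(-1) = -5*½ - 2 = -5/2 - 2 = -9/2)
-16*x(7) = -16*(-9/2) = 72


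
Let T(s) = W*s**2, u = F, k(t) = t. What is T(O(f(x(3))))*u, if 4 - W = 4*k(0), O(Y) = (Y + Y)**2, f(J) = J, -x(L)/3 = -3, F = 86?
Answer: 36111744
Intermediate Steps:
x(L) = 9 (x(L) = -3*(-3) = 9)
u = 86
O(Y) = 4*Y**2 (O(Y) = (2*Y)**2 = 4*Y**2)
W = 4 (W = 4 - 4*0 = 4 - 1*0 = 4 + 0 = 4)
T(s) = 4*s**2
T(O(f(x(3))))*u = (4*(4*9**2)**2)*86 = (4*(4*81)**2)*86 = (4*324**2)*86 = (4*104976)*86 = 419904*86 = 36111744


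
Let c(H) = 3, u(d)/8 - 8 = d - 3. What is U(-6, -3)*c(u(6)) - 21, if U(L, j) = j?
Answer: -30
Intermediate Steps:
u(d) = 40 + 8*d (u(d) = 64 + 8*(d - 3) = 64 + 8*(-3 + d) = 64 + (-24 + 8*d) = 40 + 8*d)
U(-6, -3)*c(u(6)) - 21 = -3*3 - 21 = -9 - 21 = -30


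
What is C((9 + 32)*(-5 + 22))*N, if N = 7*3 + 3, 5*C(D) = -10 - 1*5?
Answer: -72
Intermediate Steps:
C(D) = -3 (C(D) = (-10 - 1*5)/5 = (-10 - 5)/5 = (⅕)*(-15) = -3)
N = 24 (N = 21 + 3 = 24)
C((9 + 32)*(-5 + 22))*N = -3*24 = -72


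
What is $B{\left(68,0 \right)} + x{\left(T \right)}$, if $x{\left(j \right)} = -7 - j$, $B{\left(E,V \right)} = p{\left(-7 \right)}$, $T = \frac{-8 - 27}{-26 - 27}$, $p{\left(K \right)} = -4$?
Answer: $- \frac{618}{53} \approx -11.66$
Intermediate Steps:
$T = \frac{35}{53}$ ($T = - \frac{35}{-53} = \left(-35\right) \left(- \frac{1}{53}\right) = \frac{35}{53} \approx 0.66038$)
$B{\left(E,V \right)} = -4$
$B{\left(68,0 \right)} + x{\left(T \right)} = -4 - \frac{406}{53} = - \frac{618}{53}$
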